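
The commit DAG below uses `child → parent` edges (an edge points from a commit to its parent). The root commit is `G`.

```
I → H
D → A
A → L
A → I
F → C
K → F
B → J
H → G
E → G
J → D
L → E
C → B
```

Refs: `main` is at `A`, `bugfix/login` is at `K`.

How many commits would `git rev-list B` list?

Walking parent pointers from B: reachable set = {A, B, D, E, G, H, I, J, L}.
That is 9 commits.

9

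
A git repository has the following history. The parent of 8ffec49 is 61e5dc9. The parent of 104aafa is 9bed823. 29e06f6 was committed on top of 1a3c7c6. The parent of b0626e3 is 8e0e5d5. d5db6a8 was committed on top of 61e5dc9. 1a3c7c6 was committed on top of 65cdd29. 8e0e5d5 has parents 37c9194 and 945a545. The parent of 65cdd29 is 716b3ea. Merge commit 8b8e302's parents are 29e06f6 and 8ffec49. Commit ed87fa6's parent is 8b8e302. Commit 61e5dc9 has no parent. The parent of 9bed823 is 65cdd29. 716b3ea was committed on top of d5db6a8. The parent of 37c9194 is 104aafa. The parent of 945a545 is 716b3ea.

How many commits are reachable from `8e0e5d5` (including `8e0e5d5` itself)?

Walking parent pointers from 8e0e5d5: reachable set = {104aafa, 37c9194, 61e5dc9, 65cdd29, 716b3ea, 8e0e5d5, 945a545, 9bed823, d5db6a8}.
That is 9 commits.

9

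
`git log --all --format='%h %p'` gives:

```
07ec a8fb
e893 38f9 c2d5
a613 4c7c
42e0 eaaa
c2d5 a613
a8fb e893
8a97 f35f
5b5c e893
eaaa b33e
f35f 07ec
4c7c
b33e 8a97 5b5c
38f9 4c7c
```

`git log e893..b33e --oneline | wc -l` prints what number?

Reachable from b33e: {07ec, 38f9, 4c7c, 5b5c, 8a97, a613, a8fb, b33e, c2d5, e893, f35f}.
Reachable from e893: {38f9, 4c7c, a613, c2d5, e893}.
In b33e's history but not e893's: {07ec, 5b5c, 8a97, a8fb, b33e, f35f} — 6 commits.

6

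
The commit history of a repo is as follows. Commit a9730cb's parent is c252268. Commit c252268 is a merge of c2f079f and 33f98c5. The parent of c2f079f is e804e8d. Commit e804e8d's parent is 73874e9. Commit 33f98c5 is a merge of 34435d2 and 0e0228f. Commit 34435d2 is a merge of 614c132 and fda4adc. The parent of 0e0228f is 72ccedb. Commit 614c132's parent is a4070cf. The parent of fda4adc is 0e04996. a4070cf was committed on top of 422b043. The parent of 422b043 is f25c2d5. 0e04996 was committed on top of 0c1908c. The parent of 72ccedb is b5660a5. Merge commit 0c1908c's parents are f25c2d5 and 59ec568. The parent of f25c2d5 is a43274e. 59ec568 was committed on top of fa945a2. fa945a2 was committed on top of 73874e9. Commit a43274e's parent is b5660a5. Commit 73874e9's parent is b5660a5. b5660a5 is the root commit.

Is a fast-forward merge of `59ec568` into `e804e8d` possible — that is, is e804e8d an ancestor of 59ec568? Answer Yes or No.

No

A fast-forward from e804e8d to 59ec568 is possible iff e804e8d is an ancestor of 59ec568.
Ancestors of 59ec568: {59ec568, 73874e9, b5660a5, fa945a2}.
e804e8d is not among them, so fast-forward is not possible.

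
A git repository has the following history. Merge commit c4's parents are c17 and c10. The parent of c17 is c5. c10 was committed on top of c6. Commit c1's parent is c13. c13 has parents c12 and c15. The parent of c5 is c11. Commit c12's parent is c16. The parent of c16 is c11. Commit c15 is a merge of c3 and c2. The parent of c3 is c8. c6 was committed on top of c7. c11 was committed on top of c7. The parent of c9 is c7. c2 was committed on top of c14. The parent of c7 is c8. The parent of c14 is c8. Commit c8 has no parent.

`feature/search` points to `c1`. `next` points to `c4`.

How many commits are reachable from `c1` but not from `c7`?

9

Reachable from c1: {c1, c11, c12, c13, c14, c15, c16, c2, c3, c7, c8}.
Reachable from c7: {c7, c8}.
In c1's history but not c7's: {c1, c11, c12, c13, c14, c15, c16, c2, c3} — 9 commits.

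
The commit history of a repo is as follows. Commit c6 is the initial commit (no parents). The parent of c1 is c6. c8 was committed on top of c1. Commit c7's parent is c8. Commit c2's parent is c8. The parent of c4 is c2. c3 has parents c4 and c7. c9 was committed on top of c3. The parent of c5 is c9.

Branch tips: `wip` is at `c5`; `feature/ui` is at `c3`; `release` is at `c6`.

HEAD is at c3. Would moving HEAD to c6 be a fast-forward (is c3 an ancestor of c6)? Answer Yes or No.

A fast-forward from c3 to c6 is possible iff c3 is an ancestor of c6.
Ancestors of c6: {c6}.
c3 is not among them, so fast-forward is not possible.

No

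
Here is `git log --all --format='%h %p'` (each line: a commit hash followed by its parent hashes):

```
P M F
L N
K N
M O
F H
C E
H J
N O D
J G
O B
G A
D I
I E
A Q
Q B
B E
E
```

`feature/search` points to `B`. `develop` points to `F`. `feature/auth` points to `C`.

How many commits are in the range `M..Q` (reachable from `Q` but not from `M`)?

Reachable from Q: {B, E, Q}.
Reachable from M: {B, E, M, O}.
In Q's history but not M's: {Q} — 1 commit.

1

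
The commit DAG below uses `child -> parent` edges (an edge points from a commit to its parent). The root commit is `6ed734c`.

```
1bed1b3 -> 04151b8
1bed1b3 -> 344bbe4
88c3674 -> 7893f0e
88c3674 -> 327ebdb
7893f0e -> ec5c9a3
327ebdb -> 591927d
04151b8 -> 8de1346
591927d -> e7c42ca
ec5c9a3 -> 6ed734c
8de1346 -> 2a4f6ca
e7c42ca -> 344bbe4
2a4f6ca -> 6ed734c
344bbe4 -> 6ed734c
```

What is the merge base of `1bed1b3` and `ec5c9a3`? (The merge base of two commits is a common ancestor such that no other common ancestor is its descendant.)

Ancestors of 1bed1b3: {04151b8, 1bed1b3, 2a4f6ca, 344bbe4, 6ed734c, 8de1346}.
Ancestors of ec5c9a3: {6ed734c, ec5c9a3}.
Common ancestors: {6ed734c}.
The only common ancestor is 6ed734c, so it is the merge base.

6ed734c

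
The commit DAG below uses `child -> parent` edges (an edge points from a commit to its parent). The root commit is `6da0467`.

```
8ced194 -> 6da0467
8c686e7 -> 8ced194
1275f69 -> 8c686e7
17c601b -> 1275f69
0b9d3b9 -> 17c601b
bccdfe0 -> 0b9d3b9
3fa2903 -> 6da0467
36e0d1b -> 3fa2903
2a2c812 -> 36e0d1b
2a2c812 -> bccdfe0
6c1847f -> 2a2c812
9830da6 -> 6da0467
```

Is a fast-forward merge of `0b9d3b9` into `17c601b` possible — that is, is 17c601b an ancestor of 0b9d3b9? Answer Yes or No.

Yes

A fast-forward from 17c601b to 0b9d3b9 is possible iff 17c601b is an ancestor of 0b9d3b9.
Ancestors of 0b9d3b9: {0b9d3b9, 1275f69, 17c601b, 6da0467, 8c686e7, 8ced194}.
17c601b is among them, so fast-forward is possible.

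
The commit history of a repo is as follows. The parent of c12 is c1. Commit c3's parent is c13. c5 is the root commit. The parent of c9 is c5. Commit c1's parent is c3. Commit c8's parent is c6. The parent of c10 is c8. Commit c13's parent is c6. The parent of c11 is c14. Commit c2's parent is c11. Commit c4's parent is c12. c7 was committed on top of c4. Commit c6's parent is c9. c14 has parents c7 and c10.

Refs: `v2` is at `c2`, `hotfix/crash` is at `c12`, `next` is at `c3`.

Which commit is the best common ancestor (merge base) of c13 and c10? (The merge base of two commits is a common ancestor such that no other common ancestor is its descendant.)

Ancestors of c13: {c13, c5, c6, c9}.
Ancestors of c10: {c10, c5, c6, c8, c9}.
Common ancestors: {c5, c6, c9}.
Among these, c6 is not an ancestor of any other common ancestor — it is the merge base.

c6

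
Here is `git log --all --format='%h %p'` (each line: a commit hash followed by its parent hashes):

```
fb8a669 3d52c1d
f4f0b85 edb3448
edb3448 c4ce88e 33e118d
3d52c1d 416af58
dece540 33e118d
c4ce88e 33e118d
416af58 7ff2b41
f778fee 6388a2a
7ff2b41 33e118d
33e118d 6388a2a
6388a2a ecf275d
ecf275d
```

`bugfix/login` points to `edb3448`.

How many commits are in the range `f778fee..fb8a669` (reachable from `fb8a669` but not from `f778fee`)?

Reachable from fb8a669: {33e118d, 3d52c1d, 416af58, 6388a2a, 7ff2b41, ecf275d, fb8a669}.
Reachable from f778fee: {6388a2a, ecf275d, f778fee}.
In fb8a669's history but not f778fee's: {33e118d, 3d52c1d, 416af58, 7ff2b41, fb8a669} — 5 commits.

5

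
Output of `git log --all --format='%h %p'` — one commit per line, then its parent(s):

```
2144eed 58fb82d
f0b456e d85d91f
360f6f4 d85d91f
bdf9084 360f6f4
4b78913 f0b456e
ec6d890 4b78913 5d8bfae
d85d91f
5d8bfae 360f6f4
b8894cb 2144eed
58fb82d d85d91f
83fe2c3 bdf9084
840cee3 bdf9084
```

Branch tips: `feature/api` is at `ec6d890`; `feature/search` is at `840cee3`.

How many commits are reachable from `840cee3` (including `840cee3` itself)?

Walking parent pointers from 840cee3: reachable set = {360f6f4, 840cee3, bdf9084, d85d91f}.
That is 4 commits.

4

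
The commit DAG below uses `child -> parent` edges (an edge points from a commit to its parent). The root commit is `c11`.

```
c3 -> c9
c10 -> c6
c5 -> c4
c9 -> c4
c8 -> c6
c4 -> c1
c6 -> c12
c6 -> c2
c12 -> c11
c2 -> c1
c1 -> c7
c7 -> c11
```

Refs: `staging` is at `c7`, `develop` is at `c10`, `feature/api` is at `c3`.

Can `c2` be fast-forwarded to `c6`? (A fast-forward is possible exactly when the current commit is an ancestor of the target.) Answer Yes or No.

A fast-forward from c2 to c6 is possible iff c2 is an ancestor of c6.
Ancestors of c6: {c1, c11, c12, c2, c6, c7}.
c2 is among them, so fast-forward is possible.

Yes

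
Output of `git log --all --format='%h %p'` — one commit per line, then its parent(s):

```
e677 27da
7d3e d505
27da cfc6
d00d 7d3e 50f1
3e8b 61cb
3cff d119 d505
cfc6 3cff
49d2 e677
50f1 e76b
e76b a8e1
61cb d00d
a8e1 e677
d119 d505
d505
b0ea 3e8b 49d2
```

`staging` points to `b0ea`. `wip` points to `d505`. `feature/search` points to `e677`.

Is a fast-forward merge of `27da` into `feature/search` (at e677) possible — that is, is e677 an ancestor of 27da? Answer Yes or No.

A fast-forward from e677 to 27da is possible iff e677 is an ancestor of 27da.
Ancestors of 27da: {27da, 3cff, cfc6, d119, d505}.
e677 is not among them, so fast-forward is not possible.

No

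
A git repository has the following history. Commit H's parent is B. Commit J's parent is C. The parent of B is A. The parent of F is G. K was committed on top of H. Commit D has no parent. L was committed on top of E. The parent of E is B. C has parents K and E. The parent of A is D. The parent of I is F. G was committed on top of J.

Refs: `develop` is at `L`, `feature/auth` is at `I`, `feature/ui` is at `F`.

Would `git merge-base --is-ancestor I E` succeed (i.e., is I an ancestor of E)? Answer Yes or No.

Ancestors of E: {A, B, D, E}.
I is not in that set, so it is not an ancestor of E.

No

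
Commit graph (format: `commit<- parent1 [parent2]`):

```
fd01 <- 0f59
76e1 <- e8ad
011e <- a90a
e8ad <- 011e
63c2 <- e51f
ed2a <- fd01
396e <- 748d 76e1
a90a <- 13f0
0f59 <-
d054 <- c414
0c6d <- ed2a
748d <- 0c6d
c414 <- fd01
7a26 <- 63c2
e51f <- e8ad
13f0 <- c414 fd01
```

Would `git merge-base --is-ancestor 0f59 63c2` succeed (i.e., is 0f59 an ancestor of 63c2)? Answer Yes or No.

Yes

Ancestors of 63c2 (commits reachable by following parents): {011e, 0f59, 13f0, 63c2, a90a, c414, e51f, e8ad, fd01}.
0f59 is in that set, so it is an ancestor of 63c2.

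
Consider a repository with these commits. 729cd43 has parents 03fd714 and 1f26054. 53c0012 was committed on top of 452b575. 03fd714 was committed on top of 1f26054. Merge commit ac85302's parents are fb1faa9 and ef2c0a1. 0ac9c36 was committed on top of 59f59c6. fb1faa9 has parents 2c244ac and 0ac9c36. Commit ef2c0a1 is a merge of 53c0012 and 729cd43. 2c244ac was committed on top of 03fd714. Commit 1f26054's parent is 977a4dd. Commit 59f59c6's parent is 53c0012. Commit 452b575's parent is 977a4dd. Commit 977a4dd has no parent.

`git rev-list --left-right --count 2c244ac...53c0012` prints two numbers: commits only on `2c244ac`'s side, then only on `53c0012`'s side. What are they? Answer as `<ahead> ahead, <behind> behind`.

3 ahead, 2 behind

Reachable from 2c244ac: {03fd714, 1f26054, 2c244ac, 977a4dd}.
Reachable from 53c0012: {452b575, 53c0012, 977a4dd}.
Only in 2c244ac's history (ahead): {03fd714, 1f26054, 2c244ac} — 3.
Only in 53c0012's history (behind): {452b575, 53c0012} — 2.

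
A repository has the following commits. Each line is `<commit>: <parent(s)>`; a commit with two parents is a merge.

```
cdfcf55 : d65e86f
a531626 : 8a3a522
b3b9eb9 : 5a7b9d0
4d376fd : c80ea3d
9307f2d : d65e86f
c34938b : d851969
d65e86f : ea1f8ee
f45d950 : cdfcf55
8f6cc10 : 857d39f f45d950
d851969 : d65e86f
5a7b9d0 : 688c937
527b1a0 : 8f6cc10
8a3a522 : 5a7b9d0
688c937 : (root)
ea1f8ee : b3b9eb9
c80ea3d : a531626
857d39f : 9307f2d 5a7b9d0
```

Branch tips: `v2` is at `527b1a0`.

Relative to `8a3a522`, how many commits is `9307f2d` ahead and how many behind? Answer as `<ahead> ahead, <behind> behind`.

Reachable from 9307f2d: {5a7b9d0, 688c937, 9307f2d, b3b9eb9, d65e86f, ea1f8ee}.
Reachable from 8a3a522: {5a7b9d0, 688c937, 8a3a522}.
Only in 9307f2d's history (ahead): {9307f2d, b3b9eb9, d65e86f, ea1f8ee} — 4.
Only in 8a3a522's history (behind): {8a3a522} — 1.

4 ahead, 1 behind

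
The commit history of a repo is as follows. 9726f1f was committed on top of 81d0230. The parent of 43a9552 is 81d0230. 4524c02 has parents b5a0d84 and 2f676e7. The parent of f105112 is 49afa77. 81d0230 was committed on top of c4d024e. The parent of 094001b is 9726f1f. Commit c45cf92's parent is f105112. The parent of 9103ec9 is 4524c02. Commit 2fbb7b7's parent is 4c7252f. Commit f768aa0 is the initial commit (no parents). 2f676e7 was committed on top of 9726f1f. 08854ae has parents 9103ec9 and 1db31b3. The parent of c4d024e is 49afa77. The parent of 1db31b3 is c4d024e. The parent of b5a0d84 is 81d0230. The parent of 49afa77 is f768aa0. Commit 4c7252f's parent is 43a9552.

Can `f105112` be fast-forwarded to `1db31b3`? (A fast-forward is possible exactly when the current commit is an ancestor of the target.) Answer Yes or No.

No

A fast-forward from f105112 to 1db31b3 is possible iff f105112 is an ancestor of 1db31b3.
Ancestors of 1db31b3: {1db31b3, 49afa77, c4d024e, f768aa0}.
f105112 is not among them, so fast-forward is not possible.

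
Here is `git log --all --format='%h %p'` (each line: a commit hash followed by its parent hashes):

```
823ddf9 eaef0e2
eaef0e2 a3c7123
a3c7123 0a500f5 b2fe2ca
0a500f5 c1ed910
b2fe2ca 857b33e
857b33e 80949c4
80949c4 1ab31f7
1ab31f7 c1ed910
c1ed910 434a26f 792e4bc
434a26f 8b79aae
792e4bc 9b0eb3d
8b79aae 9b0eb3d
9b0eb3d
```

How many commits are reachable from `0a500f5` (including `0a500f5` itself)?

6

Walking parent pointers from 0a500f5: reachable set = {0a500f5, 434a26f, 792e4bc, 8b79aae, 9b0eb3d, c1ed910}.
That is 6 commits.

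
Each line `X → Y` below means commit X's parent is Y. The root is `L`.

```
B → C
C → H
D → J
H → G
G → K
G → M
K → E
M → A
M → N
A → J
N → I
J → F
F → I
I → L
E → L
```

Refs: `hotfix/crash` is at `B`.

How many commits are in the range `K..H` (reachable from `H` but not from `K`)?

Reachable from H: {A, E, F, G, H, I, J, K, L, M, N}.
Reachable from K: {E, K, L}.
In H's history but not K's: {A, F, G, H, I, J, M, N} — 8 commits.

8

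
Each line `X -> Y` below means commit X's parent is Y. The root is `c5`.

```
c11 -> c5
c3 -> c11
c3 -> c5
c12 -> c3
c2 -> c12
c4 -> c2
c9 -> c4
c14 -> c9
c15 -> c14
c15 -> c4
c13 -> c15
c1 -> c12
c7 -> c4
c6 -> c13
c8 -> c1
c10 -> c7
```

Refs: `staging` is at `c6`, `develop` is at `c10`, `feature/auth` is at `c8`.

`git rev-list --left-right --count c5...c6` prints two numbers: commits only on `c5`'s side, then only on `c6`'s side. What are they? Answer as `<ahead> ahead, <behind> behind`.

Reachable from c5: {c5}.
Reachable from c6: {c11, c12, c13, c14, c15, c2, c3, c4, c5, c6, c9}.
Only in c5's history (ahead): {} — 0.
Only in c6's history (behind): {c11, c12, c13, c14, c15, c2, c3, c4, c6, c9} — 10.

0 ahead, 10 behind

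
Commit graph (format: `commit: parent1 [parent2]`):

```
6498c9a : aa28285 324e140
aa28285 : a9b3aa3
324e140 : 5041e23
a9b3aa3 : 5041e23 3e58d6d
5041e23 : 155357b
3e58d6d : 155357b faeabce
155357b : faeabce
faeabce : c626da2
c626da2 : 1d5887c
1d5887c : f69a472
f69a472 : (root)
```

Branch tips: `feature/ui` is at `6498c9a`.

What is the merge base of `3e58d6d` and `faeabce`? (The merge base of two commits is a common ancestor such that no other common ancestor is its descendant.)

faeabce

Ancestors of 3e58d6d: {155357b, 1d5887c, 3e58d6d, c626da2, f69a472, faeabce}.
Ancestors of faeabce: {1d5887c, c626da2, f69a472, faeabce}.
Common ancestors: {1d5887c, c626da2, f69a472, faeabce}.
Among these, faeabce is not an ancestor of any other common ancestor — it is the merge base.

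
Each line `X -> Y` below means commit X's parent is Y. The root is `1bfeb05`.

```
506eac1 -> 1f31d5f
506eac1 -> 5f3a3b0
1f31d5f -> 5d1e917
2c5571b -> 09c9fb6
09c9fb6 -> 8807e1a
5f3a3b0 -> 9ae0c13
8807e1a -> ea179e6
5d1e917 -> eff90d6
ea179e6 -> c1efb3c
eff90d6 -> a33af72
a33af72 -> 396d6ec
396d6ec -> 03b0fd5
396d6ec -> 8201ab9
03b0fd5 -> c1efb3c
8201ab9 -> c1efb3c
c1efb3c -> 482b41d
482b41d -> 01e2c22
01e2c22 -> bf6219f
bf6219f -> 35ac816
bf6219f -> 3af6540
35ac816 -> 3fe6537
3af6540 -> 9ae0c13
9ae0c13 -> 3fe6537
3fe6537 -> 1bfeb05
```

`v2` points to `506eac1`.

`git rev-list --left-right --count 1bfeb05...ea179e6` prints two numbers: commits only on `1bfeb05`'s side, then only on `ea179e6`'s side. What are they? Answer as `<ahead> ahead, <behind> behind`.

0 ahead, 9 behind

Reachable from 1bfeb05: {1bfeb05}.
Reachable from ea179e6: {01e2c22, 1bfeb05, 35ac816, 3af6540, 3fe6537, 482b41d, 9ae0c13, bf6219f, c1efb3c, ea179e6}.
Only in 1bfeb05's history (ahead): {} — 0.
Only in ea179e6's history (behind): {01e2c22, 35ac816, 3af6540, 3fe6537, 482b41d, 9ae0c13, bf6219f, c1efb3c, ea179e6} — 9.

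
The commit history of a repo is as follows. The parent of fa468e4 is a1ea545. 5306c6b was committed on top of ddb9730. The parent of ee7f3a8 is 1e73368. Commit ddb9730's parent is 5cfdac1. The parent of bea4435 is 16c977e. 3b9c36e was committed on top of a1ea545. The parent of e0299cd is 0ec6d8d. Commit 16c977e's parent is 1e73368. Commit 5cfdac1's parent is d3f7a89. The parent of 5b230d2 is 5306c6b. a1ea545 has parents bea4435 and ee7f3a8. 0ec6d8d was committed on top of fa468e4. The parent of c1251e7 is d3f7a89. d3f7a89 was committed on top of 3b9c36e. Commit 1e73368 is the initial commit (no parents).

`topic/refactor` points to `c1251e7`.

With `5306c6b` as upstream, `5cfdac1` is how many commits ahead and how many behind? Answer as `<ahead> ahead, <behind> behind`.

0 ahead, 2 behind

Reachable from 5cfdac1: {16c977e, 1e73368, 3b9c36e, 5cfdac1, a1ea545, bea4435, d3f7a89, ee7f3a8}.
Reachable from 5306c6b: {16c977e, 1e73368, 3b9c36e, 5306c6b, 5cfdac1, a1ea545, bea4435, d3f7a89, ddb9730, ee7f3a8}.
Only in 5cfdac1's history (ahead): {} — 0.
Only in 5306c6b's history (behind): {5306c6b, ddb9730} — 2.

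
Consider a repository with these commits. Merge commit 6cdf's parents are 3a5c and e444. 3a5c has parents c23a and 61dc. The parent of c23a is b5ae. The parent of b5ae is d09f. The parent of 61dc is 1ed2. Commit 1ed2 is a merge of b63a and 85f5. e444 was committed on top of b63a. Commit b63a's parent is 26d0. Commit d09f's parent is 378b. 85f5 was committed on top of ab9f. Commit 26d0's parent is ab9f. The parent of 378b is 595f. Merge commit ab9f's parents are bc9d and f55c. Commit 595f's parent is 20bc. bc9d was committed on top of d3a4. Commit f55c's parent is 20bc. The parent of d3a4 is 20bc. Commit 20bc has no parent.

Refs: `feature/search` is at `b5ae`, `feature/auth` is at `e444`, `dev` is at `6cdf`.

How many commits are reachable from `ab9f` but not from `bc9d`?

Reachable from ab9f: {20bc, ab9f, bc9d, d3a4, f55c}.
Reachable from bc9d: {20bc, bc9d, d3a4}.
In ab9f's history but not bc9d's: {ab9f, f55c} — 2 commits.

2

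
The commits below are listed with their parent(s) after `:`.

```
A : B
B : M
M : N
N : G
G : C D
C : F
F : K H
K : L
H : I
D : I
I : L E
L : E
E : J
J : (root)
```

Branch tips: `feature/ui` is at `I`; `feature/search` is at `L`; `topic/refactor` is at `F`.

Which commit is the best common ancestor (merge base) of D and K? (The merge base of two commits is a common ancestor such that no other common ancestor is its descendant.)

L

Ancestors of D: {D, E, I, J, L}.
Ancestors of K: {E, J, K, L}.
Common ancestors: {E, J, L}.
Among these, L is not an ancestor of any other common ancestor — it is the merge base.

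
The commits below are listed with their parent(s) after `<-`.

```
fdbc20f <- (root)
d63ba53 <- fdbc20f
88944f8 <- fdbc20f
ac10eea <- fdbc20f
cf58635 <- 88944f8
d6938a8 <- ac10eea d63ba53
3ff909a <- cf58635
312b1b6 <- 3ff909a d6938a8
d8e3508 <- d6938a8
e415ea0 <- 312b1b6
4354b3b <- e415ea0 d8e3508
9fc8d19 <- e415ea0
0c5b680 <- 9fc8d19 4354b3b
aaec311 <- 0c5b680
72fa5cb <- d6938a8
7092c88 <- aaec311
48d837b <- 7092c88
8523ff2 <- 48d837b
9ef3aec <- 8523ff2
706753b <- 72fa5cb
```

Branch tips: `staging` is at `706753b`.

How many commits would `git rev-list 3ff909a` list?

Walking parent pointers from 3ff909a: reachable set = {3ff909a, 88944f8, cf58635, fdbc20f}.
That is 4 commits.

4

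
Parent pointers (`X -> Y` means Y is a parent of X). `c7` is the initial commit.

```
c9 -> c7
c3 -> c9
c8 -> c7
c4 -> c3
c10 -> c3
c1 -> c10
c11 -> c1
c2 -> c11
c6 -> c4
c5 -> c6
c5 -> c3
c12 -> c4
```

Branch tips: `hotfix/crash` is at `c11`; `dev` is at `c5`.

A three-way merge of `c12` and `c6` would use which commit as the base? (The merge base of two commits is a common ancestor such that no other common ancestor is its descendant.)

c4

Ancestors of c12: {c12, c3, c4, c7, c9}.
Ancestors of c6: {c3, c4, c6, c7, c9}.
Common ancestors: {c3, c4, c7, c9}.
Among these, c4 is not an ancestor of any other common ancestor — it is the merge base.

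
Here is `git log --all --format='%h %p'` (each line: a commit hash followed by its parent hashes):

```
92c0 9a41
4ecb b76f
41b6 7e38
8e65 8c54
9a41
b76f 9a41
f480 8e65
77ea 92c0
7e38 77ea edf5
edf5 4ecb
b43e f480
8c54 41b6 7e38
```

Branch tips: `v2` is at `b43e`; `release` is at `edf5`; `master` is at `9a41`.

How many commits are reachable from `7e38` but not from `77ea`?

Reachable from 7e38: {4ecb, 77ea, 7e38, 92c0, 9a41, b76f, edf5}.
Reachable from 77ea: {77ea, 92c0, 9a41}.
In 7e38's history but not 77ea's: {4ecb, 7e38, b76f, edf5} — 4 commits.

4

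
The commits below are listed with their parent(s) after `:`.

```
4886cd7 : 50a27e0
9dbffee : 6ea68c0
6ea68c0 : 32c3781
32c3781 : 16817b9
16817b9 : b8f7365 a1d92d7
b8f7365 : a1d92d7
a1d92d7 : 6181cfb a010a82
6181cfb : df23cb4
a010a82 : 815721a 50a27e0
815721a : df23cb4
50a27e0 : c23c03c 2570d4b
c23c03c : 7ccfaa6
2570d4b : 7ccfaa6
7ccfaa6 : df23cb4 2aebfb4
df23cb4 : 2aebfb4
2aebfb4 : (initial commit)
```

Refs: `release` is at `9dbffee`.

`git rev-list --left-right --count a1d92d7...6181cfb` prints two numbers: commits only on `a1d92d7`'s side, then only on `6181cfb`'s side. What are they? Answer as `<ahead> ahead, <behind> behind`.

7 ahead, 0 behind

Reachable from a1d92d7: {2570d4b, 2aebfb4, 50a27e0, 6181cfb, 7ccfaa6, 815721a, a010a82, a1d92d7, c23c03c, df23cb4}.
Reachable from 6181cfb: {2aebfb4, 6181cfb, df23cb4}.
Only in a1d92d7's history (ahead): {2570d4b, 50a27e0, 7ccfaa6, 815721a, a010a82, a1d92d7, c23c03c} — 7.
Only in 6181cfb's history (behind): {} — 0.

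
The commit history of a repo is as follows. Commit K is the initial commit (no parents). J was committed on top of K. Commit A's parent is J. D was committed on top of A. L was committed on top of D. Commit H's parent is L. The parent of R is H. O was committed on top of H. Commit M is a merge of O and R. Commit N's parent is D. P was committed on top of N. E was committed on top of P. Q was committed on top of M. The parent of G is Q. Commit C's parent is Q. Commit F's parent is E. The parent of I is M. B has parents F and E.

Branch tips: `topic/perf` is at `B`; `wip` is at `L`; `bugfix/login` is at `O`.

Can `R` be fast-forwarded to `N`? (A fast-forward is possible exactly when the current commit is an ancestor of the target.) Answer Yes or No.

No

A fast-forward from R to N is possible iff R is an ancestor of N.
Ancestors of N: {A, D, J, K, N}.
R is not among them, so fast-forward is not possible.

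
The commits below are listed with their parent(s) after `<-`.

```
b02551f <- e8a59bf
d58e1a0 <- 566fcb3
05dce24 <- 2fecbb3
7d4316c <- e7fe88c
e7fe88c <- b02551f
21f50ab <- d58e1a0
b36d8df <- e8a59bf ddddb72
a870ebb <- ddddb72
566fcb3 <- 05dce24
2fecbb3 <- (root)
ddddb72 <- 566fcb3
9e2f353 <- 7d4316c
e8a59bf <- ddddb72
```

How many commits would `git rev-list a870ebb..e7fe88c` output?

Reachable from e7fe88c: {05dce24, 2fecbb3, 566fcb3, b02551f, ddddb72, e7fe88c, e8a59bf}.
Reachable from a870ebb: {05dce24, 2fecbb3, 566fcb3, a870ebb, ddddb72}.
In e7fe88c's history but not a870ebb's: {b02551f, e7fe88c, e8a59bf} — 3 commits.

3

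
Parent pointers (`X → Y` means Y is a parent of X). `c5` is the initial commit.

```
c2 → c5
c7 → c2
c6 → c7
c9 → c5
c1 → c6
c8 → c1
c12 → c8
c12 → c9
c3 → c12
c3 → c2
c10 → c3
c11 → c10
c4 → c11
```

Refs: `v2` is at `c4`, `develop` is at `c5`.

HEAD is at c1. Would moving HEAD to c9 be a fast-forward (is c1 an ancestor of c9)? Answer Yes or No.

No

A fast-forward from c1 to c9 is possible iff c1 is an ancestor of c9.
Ancestors of c9: {c5, c9}.
c1 is not among them, so fast-forward is not possible.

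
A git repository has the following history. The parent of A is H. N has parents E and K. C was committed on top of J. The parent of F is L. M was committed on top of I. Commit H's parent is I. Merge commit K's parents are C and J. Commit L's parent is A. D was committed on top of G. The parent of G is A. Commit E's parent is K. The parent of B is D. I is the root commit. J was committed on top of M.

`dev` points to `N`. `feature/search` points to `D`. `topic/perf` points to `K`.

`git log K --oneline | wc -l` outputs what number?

5

Walking parent pointers from K: reachable set = {C, I, J, K, M}.
That is 5 commits.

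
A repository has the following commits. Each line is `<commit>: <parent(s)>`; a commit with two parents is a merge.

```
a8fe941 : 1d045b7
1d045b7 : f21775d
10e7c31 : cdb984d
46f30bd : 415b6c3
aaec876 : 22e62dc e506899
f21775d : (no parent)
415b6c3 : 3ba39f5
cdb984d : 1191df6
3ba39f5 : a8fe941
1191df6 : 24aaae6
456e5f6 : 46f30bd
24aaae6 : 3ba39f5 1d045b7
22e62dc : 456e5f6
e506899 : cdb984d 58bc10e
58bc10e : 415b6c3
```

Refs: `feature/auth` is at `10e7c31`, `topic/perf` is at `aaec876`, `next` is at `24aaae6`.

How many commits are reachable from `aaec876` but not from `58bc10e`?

Reachable from aaec876: {1191df6, 1d045b7, 22e62dc, 24aaae6, 3ba39f5, 415b6c3, 456e5f6, 46f30bd, 58bc10e, a8fe941, aaec876, cdb984d, e506899, f21775d}.
Reachable from 58bc10e: {1d045b7, 3ba39f5, 415b6c3, 58bc10e, a8fe941, f21775d}.
In aaec876's history but not 58bc10e's: {1191df6, 22e62dc, 24aaae6, 456e5f6, 46f30bd, aaec876, cdb984d, e506899} — 8 commits.

8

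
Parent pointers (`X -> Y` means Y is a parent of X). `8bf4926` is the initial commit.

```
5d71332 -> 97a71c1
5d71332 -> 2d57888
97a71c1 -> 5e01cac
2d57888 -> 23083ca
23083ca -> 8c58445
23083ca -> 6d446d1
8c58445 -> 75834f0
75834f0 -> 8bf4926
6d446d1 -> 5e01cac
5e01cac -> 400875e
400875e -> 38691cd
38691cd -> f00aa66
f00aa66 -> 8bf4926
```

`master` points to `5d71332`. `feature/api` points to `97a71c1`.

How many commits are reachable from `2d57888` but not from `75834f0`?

8

Reachable from 2d57888: {23083ca, 2d57888, 38691cd, 400875e, 5e01cac, 6d446d1, 75834f0, 8bf4926, 8c58445, f00aa66}.
Reachable from 75834f0: {75834f0, 8bf4926}.
In 2d57888's history but not 75834f0's: {23083ca, 2d57888, 38691cd, 400875e, 5e01cac, 6d446d1, 8c58445, f00aa66} — 8 commits.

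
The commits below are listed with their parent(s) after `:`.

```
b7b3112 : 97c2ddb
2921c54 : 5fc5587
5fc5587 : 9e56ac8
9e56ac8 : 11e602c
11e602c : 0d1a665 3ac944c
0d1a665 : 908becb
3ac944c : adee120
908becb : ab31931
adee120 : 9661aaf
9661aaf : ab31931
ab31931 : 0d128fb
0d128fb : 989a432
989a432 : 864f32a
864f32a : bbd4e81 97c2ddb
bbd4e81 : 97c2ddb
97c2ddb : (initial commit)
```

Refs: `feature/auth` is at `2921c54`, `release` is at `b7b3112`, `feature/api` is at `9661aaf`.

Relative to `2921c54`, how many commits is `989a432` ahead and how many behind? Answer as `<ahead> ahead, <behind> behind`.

Reachable from 989a432: {864f32a, 97c2ddb, 989a432, bbd4e81}.
Reachable from 2921c54: {0d128fb, 0d1a665, 11e602c, 2921c54, 3ac944c, 5fc5587, 864f32a, 908becb, 9661aaf, 97c2ddb, 989a432, 9e56ac8, ab31931, adee120, bbd4e81}.
Only in 989a432's history (ahead): {} — 0.
Only in 2921c54's history (behind): {0d128fb, 0d1a665, 11e602c, 2921c54, 3ac944c, 5fc5587, 908becb, 9661aaf, 9e56ac8, ab31931, adee120} — 11.

0 ahead, 11 behind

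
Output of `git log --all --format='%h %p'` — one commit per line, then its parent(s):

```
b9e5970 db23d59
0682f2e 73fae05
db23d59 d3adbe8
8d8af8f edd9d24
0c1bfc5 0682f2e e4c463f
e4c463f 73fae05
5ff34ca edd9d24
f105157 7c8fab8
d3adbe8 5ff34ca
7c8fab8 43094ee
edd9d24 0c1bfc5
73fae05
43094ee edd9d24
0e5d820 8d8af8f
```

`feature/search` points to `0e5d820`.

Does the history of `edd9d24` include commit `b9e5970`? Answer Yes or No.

No

Ancestors of edd9d24: {0682f2e, 0c1bfc5, 73fae05, e4c463f, edd9d24}.
b9e5970 is not in that set, so it is not an ancestor of edd9d24.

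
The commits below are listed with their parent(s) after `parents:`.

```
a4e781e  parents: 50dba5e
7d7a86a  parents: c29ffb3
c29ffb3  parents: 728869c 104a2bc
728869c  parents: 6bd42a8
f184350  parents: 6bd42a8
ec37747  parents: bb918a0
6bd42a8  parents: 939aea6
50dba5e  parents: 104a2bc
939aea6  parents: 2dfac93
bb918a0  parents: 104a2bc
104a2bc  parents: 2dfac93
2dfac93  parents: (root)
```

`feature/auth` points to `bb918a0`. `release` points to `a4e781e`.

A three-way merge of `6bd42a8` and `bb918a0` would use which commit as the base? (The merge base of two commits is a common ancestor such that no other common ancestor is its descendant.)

2dfac93

Ancestors of 6bd42a8: {2dfac93, 6bd42a8, 939aea6}.
Ancestors of bb918a0: {104a2bc, 2dfac93, bb918a0}.
Common ancestors: {2dfac93}.
The only common ancestor is 2dfac93, so it is the merge base.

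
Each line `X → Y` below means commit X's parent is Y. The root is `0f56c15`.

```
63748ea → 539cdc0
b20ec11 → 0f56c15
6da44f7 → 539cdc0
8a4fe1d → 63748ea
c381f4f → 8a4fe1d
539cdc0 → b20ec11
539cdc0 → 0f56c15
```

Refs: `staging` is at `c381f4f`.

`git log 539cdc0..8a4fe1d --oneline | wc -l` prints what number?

2

Reachable from 8a4fe1d: {0f56c15, 539cdc0, 63748ea, 8a4fe1d, b20ec11}.
Reachable from 539cdc0: {0f56c15, 539cdc0, b20ec11}.
In 8a4fe1d's history but not 539cdc0's: {63748ea, 8a4fe1d} — 2 commits.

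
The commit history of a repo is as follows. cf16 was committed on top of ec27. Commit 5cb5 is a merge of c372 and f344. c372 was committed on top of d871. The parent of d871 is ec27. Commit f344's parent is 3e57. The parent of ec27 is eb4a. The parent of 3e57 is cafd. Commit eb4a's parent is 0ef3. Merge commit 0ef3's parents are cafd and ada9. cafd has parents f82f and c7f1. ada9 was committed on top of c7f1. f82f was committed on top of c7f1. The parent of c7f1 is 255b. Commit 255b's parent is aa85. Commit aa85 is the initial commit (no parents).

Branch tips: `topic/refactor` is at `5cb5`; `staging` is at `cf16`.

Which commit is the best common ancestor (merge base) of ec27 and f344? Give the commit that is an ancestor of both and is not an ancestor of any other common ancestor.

Ancestors of ec27: {0ef3, 255b, aa85, ada9, c7f1, cafd, eb4a, ec27, f82f}.
Ancestors of f344: {255b, 3e57, aa85, c7f1, cafd, f344, f82f}.
Common ancestors: {255b, aa85, c7f1, cafd, f82f}.
Among these, cafd is not an ancestor of any other common ancestor — it is the merge base.

cafd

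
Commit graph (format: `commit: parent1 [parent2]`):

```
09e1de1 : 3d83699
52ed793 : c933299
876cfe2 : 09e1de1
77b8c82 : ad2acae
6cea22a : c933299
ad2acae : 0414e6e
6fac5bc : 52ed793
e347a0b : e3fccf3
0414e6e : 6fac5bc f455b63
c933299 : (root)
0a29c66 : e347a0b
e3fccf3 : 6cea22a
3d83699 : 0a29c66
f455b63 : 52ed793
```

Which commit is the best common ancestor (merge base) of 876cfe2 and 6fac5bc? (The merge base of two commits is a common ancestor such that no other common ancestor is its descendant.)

Ancestors of 876cfe2: {09e1de1, 0a29c66, 3d83699, 6cea22a, 876cfe2, c933299, e347a0b, e3fccf3}.
Ancestors of 6fac5bc: {52ed793, 6fac5bc, c933299}.
Common ancestors: {c933299}.
The only common ancestor is c933299, so it is the merge base.

c933299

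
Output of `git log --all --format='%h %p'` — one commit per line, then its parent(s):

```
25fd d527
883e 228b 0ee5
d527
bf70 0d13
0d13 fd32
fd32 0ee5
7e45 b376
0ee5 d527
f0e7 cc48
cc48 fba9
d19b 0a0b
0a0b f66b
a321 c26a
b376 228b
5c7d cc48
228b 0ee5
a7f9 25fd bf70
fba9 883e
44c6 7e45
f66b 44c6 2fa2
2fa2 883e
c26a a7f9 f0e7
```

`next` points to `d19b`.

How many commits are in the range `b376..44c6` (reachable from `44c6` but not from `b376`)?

Reachable from 44c6: {0ee5, 228b, 44c6, 7e45, b376, d527}.
Reachable from b376: {0ee5, 228b, b376, d527}.
In 44c6's history but not b376's: {44c6, 7e45} — 2 commits.

2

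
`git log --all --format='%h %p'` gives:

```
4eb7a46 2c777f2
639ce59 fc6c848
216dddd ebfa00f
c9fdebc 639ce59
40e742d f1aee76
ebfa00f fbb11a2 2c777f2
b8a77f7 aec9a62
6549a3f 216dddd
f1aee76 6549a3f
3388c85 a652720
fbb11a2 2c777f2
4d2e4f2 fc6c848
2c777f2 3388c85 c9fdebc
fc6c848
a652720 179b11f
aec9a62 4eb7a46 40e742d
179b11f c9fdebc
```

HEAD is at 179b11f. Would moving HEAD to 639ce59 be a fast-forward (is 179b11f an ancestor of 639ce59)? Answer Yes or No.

A fast-forward from 179b11f to 639ce59 is possible iff 179b11f is an ancestor of 639ce59.
Ancestors of 639ce59: {639ce59, fc6c848}.
179b11f is not among them, so fast-forward is not possible.

No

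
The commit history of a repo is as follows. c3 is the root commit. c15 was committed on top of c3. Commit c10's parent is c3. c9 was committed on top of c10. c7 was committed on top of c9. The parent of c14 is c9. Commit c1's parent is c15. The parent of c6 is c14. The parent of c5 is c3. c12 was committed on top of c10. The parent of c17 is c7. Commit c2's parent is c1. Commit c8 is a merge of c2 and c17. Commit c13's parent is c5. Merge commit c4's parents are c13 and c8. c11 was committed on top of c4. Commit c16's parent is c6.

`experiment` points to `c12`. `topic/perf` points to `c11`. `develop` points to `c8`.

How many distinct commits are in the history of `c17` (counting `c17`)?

Walking parent pointers from c17: reachable set = {c10, c17, c3, c7, c9}.
That is 5 commits.

5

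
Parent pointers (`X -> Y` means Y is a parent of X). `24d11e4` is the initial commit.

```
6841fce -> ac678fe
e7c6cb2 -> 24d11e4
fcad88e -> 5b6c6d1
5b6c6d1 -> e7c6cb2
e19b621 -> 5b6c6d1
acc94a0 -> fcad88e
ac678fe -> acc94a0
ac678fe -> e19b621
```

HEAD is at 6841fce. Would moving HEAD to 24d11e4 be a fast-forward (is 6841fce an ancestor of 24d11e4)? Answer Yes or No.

No

A fast-forward from 6841fce to 24d11e4 is possible iff 6841fce is an ancestor of 24d11e4.
Ancestors of 24d11e4: {24d11e4}.
6841fce is not among them, so fast-forward is not possible.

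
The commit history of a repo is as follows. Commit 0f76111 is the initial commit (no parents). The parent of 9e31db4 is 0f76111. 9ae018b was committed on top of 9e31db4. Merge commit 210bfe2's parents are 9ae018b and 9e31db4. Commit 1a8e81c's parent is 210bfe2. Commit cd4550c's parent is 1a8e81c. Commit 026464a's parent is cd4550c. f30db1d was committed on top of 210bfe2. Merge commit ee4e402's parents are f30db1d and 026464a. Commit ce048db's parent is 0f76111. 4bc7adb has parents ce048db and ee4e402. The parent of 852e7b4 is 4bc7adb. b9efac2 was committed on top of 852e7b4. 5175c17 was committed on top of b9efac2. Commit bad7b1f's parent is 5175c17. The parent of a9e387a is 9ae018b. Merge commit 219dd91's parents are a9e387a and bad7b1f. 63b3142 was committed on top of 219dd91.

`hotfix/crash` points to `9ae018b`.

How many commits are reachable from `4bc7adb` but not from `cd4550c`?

5

Reachable from 4bc7adb: {026464a, 0f76111, 1a8e81c, 210bfe2, 4bc7adb, 9ae018b, 9e31db4, cd4550c, ce048db, ee4e402, f30db1d}.
Reachable from cd4550c: {0f76111, 1a8e81c, 210bfe2, 9ae018b, 9e31db4, cd4550c}.
In 4bc7adb's history but not cd4550c's: {026464a, 4bc7adb, ce048db, ee4e402, f30db1d} — 5 commits.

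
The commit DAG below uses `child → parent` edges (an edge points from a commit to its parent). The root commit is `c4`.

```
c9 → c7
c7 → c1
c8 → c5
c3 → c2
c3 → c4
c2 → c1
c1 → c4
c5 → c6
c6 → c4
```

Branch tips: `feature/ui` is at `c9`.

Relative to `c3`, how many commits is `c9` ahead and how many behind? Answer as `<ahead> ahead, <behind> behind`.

2 ahead, 2 behind

Reachable from c9: {c1, c4, c7, c9}.
Reachable from c3: {c1, c2, c3, c4}.
Only in c9's history (ahead): {c7, c9} — 2.
Only in c3's history (behind): {c2, c3} — 2.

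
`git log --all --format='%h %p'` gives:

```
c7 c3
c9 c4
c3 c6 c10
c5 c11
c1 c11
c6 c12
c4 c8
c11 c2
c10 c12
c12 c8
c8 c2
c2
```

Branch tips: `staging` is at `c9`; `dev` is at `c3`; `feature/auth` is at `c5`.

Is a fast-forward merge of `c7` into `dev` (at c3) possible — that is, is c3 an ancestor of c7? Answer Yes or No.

Yes

A fast-forward from c3 to c7 is possible iff c3 is an ancestor of c7.
Ancestors of c7: {c10, c12, c2, c3, c6, c7, c8}.
c3 is among them, so fast-forward is possible.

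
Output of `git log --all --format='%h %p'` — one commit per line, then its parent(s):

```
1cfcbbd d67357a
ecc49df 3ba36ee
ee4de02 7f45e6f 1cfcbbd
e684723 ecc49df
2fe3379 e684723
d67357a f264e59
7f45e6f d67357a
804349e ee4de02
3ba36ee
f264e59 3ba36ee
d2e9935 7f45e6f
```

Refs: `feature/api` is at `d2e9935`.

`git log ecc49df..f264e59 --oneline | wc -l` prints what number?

Reachable from f264e59: {3ba36ee, f264e59}.
Reachable from ecc49df: {3ba36ee, ecc49df}.
In f264e59's history but not ecc49df's: {f264e59} — 1 commit.

1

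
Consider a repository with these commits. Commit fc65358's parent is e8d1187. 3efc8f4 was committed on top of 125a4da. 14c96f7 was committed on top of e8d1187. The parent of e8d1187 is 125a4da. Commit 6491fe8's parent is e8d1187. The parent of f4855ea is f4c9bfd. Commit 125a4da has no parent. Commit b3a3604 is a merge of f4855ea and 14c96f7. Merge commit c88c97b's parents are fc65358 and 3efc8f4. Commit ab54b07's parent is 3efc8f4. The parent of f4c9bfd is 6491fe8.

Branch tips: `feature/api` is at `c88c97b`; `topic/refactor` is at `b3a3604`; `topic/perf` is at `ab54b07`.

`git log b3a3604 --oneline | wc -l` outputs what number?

Walking parent pointers from b3a3604: reachable set = {125a4da, 14c96f7, 6491fe8, b3a3604, e8d1187, f4855ea, f4c9bfd}.
That is 7 commits.

7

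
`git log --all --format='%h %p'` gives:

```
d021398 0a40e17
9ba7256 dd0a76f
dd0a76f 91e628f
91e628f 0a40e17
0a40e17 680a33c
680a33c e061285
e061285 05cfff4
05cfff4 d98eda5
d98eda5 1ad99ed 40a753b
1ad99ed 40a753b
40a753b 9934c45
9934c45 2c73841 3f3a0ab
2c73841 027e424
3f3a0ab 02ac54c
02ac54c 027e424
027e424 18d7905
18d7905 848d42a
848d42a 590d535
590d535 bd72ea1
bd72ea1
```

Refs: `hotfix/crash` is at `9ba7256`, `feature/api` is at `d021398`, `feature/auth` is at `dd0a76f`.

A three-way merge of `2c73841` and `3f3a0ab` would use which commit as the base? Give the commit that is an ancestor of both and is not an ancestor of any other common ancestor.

027e424

Ancestors of 2c73841: {027e424, 18d7905, 2c73841, 590d535, 848d42a, bd72ea1}.
Ancestors of 3f3a0ab: {027e424, 02ac54c, 18d7905, 3f3a0ab, 590d535, 848d42a, bd72ea1}.
Common ancestors: {027e424, 18d7905, 590d535, 848d42a, bd72ea1}.
Among these, 027e424 is not an ancestor of any other common ancestor — it is the merge base.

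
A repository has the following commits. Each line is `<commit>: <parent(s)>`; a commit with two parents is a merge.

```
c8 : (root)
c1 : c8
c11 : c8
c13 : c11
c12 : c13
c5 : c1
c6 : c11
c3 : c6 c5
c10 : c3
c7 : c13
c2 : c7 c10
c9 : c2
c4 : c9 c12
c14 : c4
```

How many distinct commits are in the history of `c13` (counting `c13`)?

Walking parent pointers from c13: reachable set = {c11, c13, c8}.
That is 3 commits.

3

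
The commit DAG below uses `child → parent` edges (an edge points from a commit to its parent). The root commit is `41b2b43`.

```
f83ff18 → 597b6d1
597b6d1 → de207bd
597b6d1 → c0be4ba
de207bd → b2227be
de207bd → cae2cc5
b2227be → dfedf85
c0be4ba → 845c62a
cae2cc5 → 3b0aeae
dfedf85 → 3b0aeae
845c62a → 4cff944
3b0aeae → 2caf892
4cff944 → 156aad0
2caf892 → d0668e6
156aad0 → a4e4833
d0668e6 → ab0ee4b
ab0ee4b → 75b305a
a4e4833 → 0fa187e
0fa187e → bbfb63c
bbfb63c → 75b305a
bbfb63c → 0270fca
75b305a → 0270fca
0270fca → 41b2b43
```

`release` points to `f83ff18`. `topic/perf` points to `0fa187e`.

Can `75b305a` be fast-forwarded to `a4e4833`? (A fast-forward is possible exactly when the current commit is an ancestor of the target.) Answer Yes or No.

A fast-forward from 75b305a to a4e4833 is possible iff 75b305a is an ancestor of a4e4833.
Ancestors of a4e4833: {0270fca, 0fa187e, 41b2b43, 75b305a, a4e4833, bbfb63c}.
75b305a is among them, so fast-forward is possible.

Yes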